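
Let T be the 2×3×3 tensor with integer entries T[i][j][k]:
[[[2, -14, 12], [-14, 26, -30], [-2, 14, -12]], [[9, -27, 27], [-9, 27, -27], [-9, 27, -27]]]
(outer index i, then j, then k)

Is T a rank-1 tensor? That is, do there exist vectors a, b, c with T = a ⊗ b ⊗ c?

The mode-1 unfolding of T (rows indexed by i, columns by (j,k) = (0,0), (0,1), (0,2), (1,0), (1,1), (1,2), (2,0), (2,1), (2,2)) is [[2, -14, 12, -14, 26, -30, -2, 14, -12], [9, -27, 27, -9, 27, -27, -9, 27, -27]].
There the 2×2 minor on rows i ∈ {0, 1}, columns (j,k) ∈ {(0,0), (0,1)} is det [[2, -14], [9, -27]] = 72 ≠ 0, so this unfolding has rank ≥ 2; CP rank is at least every unfolding rank, so rank(T) ≥ 2.
In particular rank(T) ≥ 2 > 1, so T is not rank-1.

No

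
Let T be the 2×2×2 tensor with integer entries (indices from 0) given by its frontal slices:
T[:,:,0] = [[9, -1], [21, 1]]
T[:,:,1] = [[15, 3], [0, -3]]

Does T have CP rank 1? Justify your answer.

The mode-1 unfolding of T (rows indexed by i, columns by (j,k) = (0,0), (0,1), (1,0), (1,1)) is [[9, 15, -1, 3], [21, 0, 1, -3]].
There the 2×2 minor on rows i ∈ {0, 1}, columns (j,k) ∈ {(0,0), (0,1)} is det [[9, 15], [21, 0]] = -315 ≠ 0, so this unfolding has rank ≥ 2; CP rank is at least every unfolding rank, so rank(T) ≥ 2.
In particular rank(T) ≥ 2 > 1, so T is not rank-1.

No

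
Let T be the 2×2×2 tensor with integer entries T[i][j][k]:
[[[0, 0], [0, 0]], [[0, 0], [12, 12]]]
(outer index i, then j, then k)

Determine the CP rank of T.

Lower bound: T ≠ 0 (e.g. T[1,1,0] = 12), so rank(T) ≥ 1.
Upper bound: if T = a ⊗ b ⊗ c then every fibre of T is a multiple of the corresponding factor, so read the factors off the fibres through the nonzero entry T[1,1,0] = 12.
The mode-1 fibre T[:,1,0] = [0, 12] gives a = [0, 1] (primitive direction); the mode-2 fibre T[1,:,0] = [0, 12] gives b = [0, 1]; then c[k] = T[1,1,k] / (a[1]·b[1]) = [12, 12] / 1 = [12, 12].
Expanding [0, 1] ⊗ [0, 1] ⊗ [12, 12] reproduces all 8 entries of T, so T = [0, 1] ⊗ [0, 1] ⊗ [12, 12] and rank(T) ≤ 1.
These bounds meet, so rank(T) = 1.

1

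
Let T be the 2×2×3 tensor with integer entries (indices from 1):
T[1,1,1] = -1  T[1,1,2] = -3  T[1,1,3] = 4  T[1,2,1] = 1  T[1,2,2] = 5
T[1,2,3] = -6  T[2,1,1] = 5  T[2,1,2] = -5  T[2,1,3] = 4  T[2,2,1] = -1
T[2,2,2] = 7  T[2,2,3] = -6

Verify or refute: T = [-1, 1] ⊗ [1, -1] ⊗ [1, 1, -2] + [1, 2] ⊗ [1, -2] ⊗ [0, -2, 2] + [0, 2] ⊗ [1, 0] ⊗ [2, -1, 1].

Yes

Reconstruct entrywise from the claimed factors. For example, T[2,2,3] = -6 and Σₗ aₗ[2]bₗ[2]cₗ[3] = (1)·(-1)·(-2) + (2)·(-2)·(2) + (2)·(0)·(1) = -6; checking all 12 entries, every one matches. The claim holds.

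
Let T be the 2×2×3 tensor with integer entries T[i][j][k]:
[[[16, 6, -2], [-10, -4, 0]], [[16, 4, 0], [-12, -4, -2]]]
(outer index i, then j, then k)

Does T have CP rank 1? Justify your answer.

No

The mode-3 unfolding of T (rows indexed by k, columns by (i,j) = (0,0), (0,1), (1,0), (1,1)) is [[16, -10, 16, -12], [6, -4, 4, -4], [-2, 0, 0, -2]].
There the 3×3 minor on rows k ∈ {0, 1, 2}, columns (i,j) ∈ {(0,0), (0,1), (1,0)} is det [[16, -10, 16], [6, -4, 4], [-2, 0, 0]] = -48 ≠ 0, so this unfolding has rank ≥ 3; CP rank is at least every unfolding rank, so rank(T) ≥ 3.
In particular rank(T) ≥ 3 > 1, so T is not rank-1.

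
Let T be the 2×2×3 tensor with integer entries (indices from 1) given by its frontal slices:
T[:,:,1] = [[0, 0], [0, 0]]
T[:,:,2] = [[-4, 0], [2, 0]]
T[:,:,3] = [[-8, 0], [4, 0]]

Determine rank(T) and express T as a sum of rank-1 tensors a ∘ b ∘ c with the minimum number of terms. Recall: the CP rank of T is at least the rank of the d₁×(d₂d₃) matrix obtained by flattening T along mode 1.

Lower bound: T ≠ 0 (e.g. T[1,1,2] = -4), so rank(T) ≥ 1.
Upper bound: the mode-1 fibre T[:,1,2] = [-4, 2] gives a = [2, -1] (primitive direction); the mode-2 fibre T[1,:,2] = [-4, 0] gives b = [1, 0]; then c[k] = T[1,1,k] / (a[1]·b[1]) = [0, -4, -8] / 2 = [0, -2, -4].
Expanding [2, -1] ∘ [1, 0] ∘ [0, -2, -4] reproduces all 12 entries of T, so T = [2, -1] ∘ [1, 0] ∘ [0, -2, -4] and rank(T) ≤ 1.
These bounds meet, so rank(T) = 1.

rank(T) = 1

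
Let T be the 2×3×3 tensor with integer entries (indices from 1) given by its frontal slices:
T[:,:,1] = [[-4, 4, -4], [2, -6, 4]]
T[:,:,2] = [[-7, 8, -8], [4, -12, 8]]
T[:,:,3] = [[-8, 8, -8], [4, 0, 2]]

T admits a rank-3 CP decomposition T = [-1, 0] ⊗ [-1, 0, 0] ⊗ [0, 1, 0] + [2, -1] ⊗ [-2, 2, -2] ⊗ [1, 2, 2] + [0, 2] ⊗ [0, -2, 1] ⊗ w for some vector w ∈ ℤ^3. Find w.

w = [1, 2, -1]

Subtract the known terms from T to get the rank-1 residual R = [0, 2] ⊗ [0, -2, 1] ⊗ w, so R[i,j,k] = a[i]·b[j]·w[k]. Pick indices with nonzero a[2]·b[2] = (2)·(-2) = -4. Only the fibre through (2,2,·) is needed: R[2,2,:] = T[2,2,:] − Σₗ aₗ[2]bₗ[2]cₗ = [-6, -12, 0] − (0)·(0)·[0, 1, 0] − (-1)·(2)·[1, 2, 2] = [-4, -8, 4]. Then w[k] = R[2,2,k] / -4 for each k, giving w = [-4, -8, 4] / -4 = [1, 2, -1].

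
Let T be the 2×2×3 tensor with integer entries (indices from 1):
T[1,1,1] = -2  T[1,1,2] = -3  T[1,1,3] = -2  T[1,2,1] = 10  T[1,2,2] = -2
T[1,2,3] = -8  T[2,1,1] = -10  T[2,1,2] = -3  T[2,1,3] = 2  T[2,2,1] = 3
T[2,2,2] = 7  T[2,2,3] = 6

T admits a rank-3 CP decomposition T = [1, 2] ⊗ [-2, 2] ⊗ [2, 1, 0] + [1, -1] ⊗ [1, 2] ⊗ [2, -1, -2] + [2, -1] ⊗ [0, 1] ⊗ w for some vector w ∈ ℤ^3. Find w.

w = [1, -1, -2]

Subtract the known terms from T to get the rank-1 residual R = [2, -1] ⊗ [0, 1] ⊗ w, so R[i,j,k] = a[i]·b[j]·w[k]. Pick indices with nonzero a[1]·b[2] = (2)·(1) = 2. Only the fibre through (1,2,·) is needed: R[1,2,:] = T[1,2,:] − Σₗ aₗ[1]bₗ[2]cₗ = [10, -2, -8] − (1)·(2)·[2, 1, 0] − (1)·(2)·[2, -1, -2] = [2, -2, -4]. Then w[k] = R[1,2,k] / 2 for each k, giving w = [2, -2, -4] / 2 = [1, -1, -2].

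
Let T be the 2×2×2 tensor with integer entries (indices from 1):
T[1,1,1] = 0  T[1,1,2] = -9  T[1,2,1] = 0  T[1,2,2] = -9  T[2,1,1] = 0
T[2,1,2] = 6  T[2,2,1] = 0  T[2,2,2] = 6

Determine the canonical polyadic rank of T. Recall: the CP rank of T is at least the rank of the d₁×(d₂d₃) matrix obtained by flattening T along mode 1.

1

Lower bound: T ≠ 0 (e.g. T[1,1,2] = -9), so rank(T) ≥ 1.
Upper bound: if T = a ⊗ b ⊗ c then every fibre of T is a multiple of the corresponding factor, so read the factors off the fibres through the nonzero entry T[1,1,2] = -9.
The mode-1 fibre T[:,1,2] = [-9, 6] gives a = [3, -2] (primitive direction); the mode-2 fibre T[1,:,2] = [-9, -9] gives b = [1, 1]; then c[k] = T[1,1,k] / (a[1]·b[1]) = [0, -9] / 3 = [0, -3].
Expanding [3, -2] ⊗ [1, 1] ⊗ [0, -3] reproduces all 8 entries of T, so T = [3, -2] ⊗ [1, 1] ⊗ [0, -3] and rank(T) ≤ 1.
These bounds meet, so rank(T) = 1.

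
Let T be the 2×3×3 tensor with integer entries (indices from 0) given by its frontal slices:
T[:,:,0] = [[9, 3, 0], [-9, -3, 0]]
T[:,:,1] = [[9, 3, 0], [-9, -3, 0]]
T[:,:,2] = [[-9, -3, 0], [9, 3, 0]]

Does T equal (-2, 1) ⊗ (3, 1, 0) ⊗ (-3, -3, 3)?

Reconstruct entry (0,0,0) from the claimed factors: Σₗ aₗ[0]bₗ[0]cₗ[0] = (-2)·(3)·(-3) = 18, but T[0,0,0] = 9. The claim is false.

No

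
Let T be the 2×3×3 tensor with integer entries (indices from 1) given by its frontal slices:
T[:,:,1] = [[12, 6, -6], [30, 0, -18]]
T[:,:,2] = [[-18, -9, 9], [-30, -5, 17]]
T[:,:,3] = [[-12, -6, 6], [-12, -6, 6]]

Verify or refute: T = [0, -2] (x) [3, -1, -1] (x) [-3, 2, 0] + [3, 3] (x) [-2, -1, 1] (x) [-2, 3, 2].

Reconstruct entry (2,3,1) from the claimed factors: Σₗ aₗ[2]bₗ[3]cₗ[1] = (-2)·(-1)·(-3) + (3)·(1)·(-2) = -12, but T[2,3,1] = -18. The claim is false.

No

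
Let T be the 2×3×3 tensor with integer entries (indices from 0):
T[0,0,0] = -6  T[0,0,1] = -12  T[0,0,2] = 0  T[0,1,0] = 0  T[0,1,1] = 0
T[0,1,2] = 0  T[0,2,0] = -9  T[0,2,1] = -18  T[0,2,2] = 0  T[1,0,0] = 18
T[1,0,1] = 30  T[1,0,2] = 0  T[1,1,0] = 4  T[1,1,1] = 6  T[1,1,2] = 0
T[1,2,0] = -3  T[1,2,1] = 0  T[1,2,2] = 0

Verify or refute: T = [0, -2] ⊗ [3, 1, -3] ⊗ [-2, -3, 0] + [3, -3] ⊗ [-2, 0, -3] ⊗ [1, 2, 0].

Yes

Reconstruct entrywise from the claimed factors. For example, T[1,1,2] = 0 and Σₗ aₗ[1]bₗ[1]cₗ[2] = (-2)·(1)·(0) + (-3)·(0)·(0) = 0; checking all 18 entries, every one matches. The claim holds.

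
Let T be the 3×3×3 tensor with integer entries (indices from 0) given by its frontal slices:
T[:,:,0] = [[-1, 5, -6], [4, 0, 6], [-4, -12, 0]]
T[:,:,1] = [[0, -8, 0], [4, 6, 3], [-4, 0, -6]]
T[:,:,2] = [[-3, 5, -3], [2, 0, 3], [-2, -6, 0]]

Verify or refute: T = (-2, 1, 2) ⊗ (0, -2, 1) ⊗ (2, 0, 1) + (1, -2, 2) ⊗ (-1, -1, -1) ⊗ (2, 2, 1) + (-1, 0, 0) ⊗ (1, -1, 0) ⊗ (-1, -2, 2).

No

Reconstruct entry (0,1,1) from the claimed factors: Σₗ aₗ[0]bₗ[1]cₗ[1] = (-2)·(-2)·(0) + (1)·(-1)·(2) + (-1)·(-1)·(-2) = -4, but T[0,1,1] = -8. The claim is false.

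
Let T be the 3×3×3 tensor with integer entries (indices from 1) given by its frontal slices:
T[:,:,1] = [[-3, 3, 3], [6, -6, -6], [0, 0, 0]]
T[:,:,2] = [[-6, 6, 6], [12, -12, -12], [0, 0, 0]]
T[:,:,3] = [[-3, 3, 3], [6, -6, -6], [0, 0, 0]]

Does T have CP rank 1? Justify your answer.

Yes

If T = a ⊗ b ⊗ c then every fibre of T is a multiple of the corresponding factor, so read the factors off the fibres through the nonzero entry T[1,1,1] = -3.
The mode-1 fibre T[:,1,1] = [-3, 6, 0] gives a = (1, -2, 0) (primitive direction); the mode-2 fibre T[1,:,1] = [-3, 3, 3] gives b = (1, -1, -1); then c[k] = T[1,1,k] / (a[1]·b[1]) = [-3, -6, -3] / 1 = (-3, -6, -3).
Expanding (1, -2, 0) ⊗ (1, -1, -1) ⊗ (-3, -6, -3) reproduces all 27 entries of T, so T = (1, -2, 0) ⊗ (1, -1, -1) ⊗ (-3, -6, -3) and rank(T) ≤ 1.
Equivalently every frontal slice T[:,:,k] is c[k] times the rank-1 matrix (1, -2, 0) ⊗ (1, -1, -1). So T has rank 1 (it is nonzero).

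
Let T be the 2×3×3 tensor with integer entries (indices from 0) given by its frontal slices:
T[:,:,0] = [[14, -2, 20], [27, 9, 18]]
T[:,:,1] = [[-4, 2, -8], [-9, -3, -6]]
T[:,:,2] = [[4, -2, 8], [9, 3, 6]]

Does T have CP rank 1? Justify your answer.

No

The mode-2 unfolding of T (rows indexed by j, columns by (i,k) = (0,0), (0,1), (0,2), (1,0), (1,1), (1,2)) is [[14, -4, 4, 27, -9, 9], [-2, 2, -2, 9, -3, 3], [20, -8, 8, 18, -6, 6]].
There the 2×2 minor on rows j ∈ {0, 1}, columns (i,k) ∈ {(0,0), (0,1)} is det [[14, -4], [-2, 2]] = 20 ≠ 0, so this unfolding has rank ≥ 2; CP rank is at least every unfolding rank, so rank(T) ≥ 2.
In particular rank(T) ≥ 2 > 1, so T is not rank-1.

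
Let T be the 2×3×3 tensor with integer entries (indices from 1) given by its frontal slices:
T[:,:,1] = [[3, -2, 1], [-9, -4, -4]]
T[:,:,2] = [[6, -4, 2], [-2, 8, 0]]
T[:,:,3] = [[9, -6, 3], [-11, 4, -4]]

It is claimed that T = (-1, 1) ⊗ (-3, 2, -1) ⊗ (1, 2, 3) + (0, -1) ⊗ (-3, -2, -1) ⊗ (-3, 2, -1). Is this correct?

Reconstruct entry (2,1,1) from the claimed factors: Σₗ aₗ[2]bₗ[1]cₗ[1] = (1)·(-3)·(1) + (-1)·(-3)·(-3) = -12, but T[2,1,1] = -9. The claim is false.

No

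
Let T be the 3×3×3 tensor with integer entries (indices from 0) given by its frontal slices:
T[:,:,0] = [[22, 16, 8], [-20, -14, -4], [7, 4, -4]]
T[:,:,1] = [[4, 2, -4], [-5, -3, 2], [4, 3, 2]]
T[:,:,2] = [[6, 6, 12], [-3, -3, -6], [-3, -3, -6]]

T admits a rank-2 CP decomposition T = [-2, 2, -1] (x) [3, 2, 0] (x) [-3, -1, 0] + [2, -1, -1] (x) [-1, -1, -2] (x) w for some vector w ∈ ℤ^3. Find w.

w = [-2, 1, -3]

Subtract the known terms from T to get the rank-1 residual R = [2, -1, -1] (x) [-1, -1, -2] (x) w, so R[i,j,k] = a[i]·b[j]·w[k]. Pick indices with nonzero a[0]·b[0] = (2)·(-1) = -2. Only the fibre through (0,0,·) is needed: R[0,0,:] = T[0,0,:] − Σₗ aₗ[0]bₗ[0]cₗ = [22, 4, 6] − (-2)·(3)·[-3, -1, 0] = [4, -2, 6]. Then w[k] = R[0,0,k] / -2 for each k, giving w = [4, -2, 6] / -2 = [-2, 1, -3].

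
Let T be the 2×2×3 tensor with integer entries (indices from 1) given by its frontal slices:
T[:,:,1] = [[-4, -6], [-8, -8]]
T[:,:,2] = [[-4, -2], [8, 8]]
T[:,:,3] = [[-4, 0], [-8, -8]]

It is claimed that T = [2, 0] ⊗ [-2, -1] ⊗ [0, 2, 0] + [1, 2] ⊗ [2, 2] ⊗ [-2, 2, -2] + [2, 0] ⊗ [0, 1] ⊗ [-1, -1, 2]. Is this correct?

Yes

Reconstruct entrywise from the claimed factors. For example, T[1,2,2] = -2 and Σₗ aₗ[1]bₗ[2]cₗ[2] = (2)·(-1)·(2) + (1)·(2)·(2) + (2)·(1)·(-1) = -2; checking all 12 entries, every one matches. The claim holds.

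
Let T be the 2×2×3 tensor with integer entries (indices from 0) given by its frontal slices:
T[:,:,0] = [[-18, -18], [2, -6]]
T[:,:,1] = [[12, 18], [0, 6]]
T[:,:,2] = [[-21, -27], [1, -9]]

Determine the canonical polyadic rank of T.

Lower bound: the mode-1 unfolding of T (rows indexed by i, columns by (j,k) = (0,0), (0,1), (0,2), (1,0), (1,1), (1,2)) is [[-18, 12, -21, -18, 18, -27], [2, 0, 1, -6, 6, -9]].
There the 2×2 minor on rows i ∈ {0, 1}, columns (j,k) ∈ {(0,0), (0,1)} is det [[-18, 12], [2, 0]] = -24 ≠ 0, so this unfolding has rank ≥ 2; CP rank is at least every unfolding rank, so rank(T) ≥ 2. (Unfolding ranks only ever bound the CP rank from below — rank(T) can be strictly larger than all of them — so the matching upper bound has to come from an explicit 2-term decomposition.)
Upper bound — finding two terms. Write S_k = T[:,:,k] for the frontal slices: S₀ = [[-18, -18], [2, -6]], S₁ = [[12, 18], [0, 6]], S₂ = [[-21, -27], [1, -9]].
If T = a₁ ⊗ b₁ ⊗ c₁ + a₂ ⊗ b₂ ⊗ c₂ then each S_k = c₁[k]·a₁b₁ᵀ + c₂[k]·a₂b₂ᵀ. S₀ and S₁ are linearly independent, so a₁b₁ᵀ and a₂b₂ᵀ must span the same plane of matrices: they are the rank-1 matrices of the form x·S₀ + y·S₁.
det(x·S₀ + y·S₁) is 144·x² − 216·xy + 72·y² = 72·(2·x − y)(x − y), vanishing at (x:y) = (1:2) and (1:1).
M₁ = S₀ + 2·S₁ = [[6, 18], [2, 6]] = 2·(3, 1)(1, 3)ᵀ and M₂ = S₀ + S₁ = [[-6, 0], [2, 0]] = (-2)·(3, -1)(1, 0)ᵀ, so take a₁ = (3, 1), b₁ = (1, 3), a₂ = (3, -1), b₂ = (1, 0).
Each slice is an integer combination of E₁ = a₁b₁ᵀ and E₂ = a₂b₂ᵀ: S₀ = −2·E₁ − 4·E₂, S₁ = 2·E₁ + 2·E₂, S₂ = −3·E₁ − 4·E₂; reading off coefficients, c₁ = (-2, 2, -3) and c₂ = (-4, 2, -4).
Hence T = (3, 1) ⊗ (1, 3) ⊗ (-2, 2, -3) + (3, -1) ⊗ (1, 0) ⊗ (-4, 2, -4), so rank(T) ≤ 2.
These bounds meet, so rank(T) = 2.

2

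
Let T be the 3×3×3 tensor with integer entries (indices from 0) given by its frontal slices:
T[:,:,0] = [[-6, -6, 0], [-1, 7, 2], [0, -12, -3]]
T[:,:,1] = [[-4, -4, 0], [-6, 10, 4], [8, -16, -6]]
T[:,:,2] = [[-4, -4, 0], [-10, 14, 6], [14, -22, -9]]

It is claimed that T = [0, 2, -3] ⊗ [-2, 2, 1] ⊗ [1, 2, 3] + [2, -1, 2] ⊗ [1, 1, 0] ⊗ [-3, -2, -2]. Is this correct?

Reconstruct entrywise from the claimed factors. For example, T[0,2,1] = 0 and Σₗ aₗ[0]bₗ[2]cₗ[1] = (0)·(1)·(2) + (2)·(0)·(-2) = 0; checking all 27 entries, every one matches. The claim holds.

Yes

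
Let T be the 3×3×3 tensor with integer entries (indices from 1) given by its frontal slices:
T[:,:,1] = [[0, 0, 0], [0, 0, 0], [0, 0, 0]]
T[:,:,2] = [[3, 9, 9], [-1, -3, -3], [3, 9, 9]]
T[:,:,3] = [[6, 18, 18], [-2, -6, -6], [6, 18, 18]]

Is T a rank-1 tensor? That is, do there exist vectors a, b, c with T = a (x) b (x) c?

Yes

If T = a (x) b (x) c then every fibre of T is a multiple of the corresponding factor, so read the factors off the fibres through the nonzero entry T[1,1,2] = 3.
The mode-1 fibre T[:,1,2] = [3, -1, 3] gives a = [3, -1, 3] (primitive direction); the mode-2 fibre T[1,:,2] = [3, 9, 9] gives b = [1, 3, 3]; then c[k] = T[1,1,k] / (a[1]·b[1]) = [0, 3, 6] / 3 = [0, 1, 2].
Expanding [3, -1, 3] (x) [1, 3, 3] (x) [0, 1, 2] reproduces all 27 entries of T, so T = [3, -1, 3] (x) [1, 3, 3] (x) [0, 1, 2] and rank(T) ≤ 1.
Equivalently every frontal slice T[:,:,k] is c[k] times the rank-1 matrix [3, -1, 3] (x) [1, 3, 3]. So T has rank 1 (it is nonzero).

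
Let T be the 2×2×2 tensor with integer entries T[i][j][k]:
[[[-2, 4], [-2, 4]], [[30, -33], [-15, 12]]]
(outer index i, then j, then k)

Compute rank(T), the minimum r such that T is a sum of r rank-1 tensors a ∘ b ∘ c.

2

Lower bound: the mode-3 unfolding of T (rows indexed by k, columns by (i,j) = (0,0), (0,1), (1,0), (1,1)) is [[-2, -2, 30, -15], [4, 4, -33, 12]].
There the 2×2 minor on rows k ∈ {0, 1}, columns (i,j) ∈ {(0,0), (1,0)} is det [[-2, 30], [4, -33]] = -54 ≠ 0, so this unfolding has rank ≥ 2; CP rank is at least every unfolding rank, so rank(T) ≥ 2. (This is only a lower bound: in general the CP rank may exceed every unfolding rank, so we still need to exhibit 2 rank-1 terms summing to T.)
Upper bound — finding two terms. Write S_k = T[:,:,k] for the frontal slices: S₀ = [[-2, -2], [30, -15]], S₁ = [[4, 4], [-33, 12]].
If T = a₁ ∘ b₁ ∘ c₁ + a₂ ∘ b₂ ∘ c₂ then each S_k = c₁[k]·a₁b₁ᵀ + c₂[k]·a₂b₂ᵀ. S₀ and S₁ are linearly independent, so a₁b₁ᵀ and a₂b₂ᵀ must span the same plane of matrices: they are the rank-1 matrices of the form x·S₀ + y·S₁.
det(x·S₀ + y·S₁) is 90·x² − 270·xy + 180·y² = 90·(x − 2·y)(x − y), vanishing at (x:y) = (2:1) and (1:1).
M₁ = 2·S₀ + S₁ = [[0, 0], [27, -18]] = 9·(0, 1)(3, -2)ᵀ and M₂ = S₀ + S₁ = [[2, 2], [-3, -3]] = (2, -3)(1, 1)ᵀ, so take a₁ = (0, 1), b₁ = (3, -2), a₂ = (2, -3), b₂ = (1, 1).
Each slice is an integer combination of E₁ = a₁b₁ᵀ and E₂ = a₂b₂ᵀ: S₀ = 9·E₁ − E₂, S₁ = −9·E₁ + 2·E₂; reading off coefficients, c₁ = (9, -9) and c₂ = (-1, 2).
Hence T = (0, 1) ∘ (3, -2) ∘ (9, -9) + (2, -3) ∘ (1, 1) ∘ (-1, 2), so rank(T) ≤ 2.
These bounds meet, so rank(T) = 2.
Check entry T[1,0,0] = 30: (1)·(3)·(9) + (-3)·(1)·(-1) = 30.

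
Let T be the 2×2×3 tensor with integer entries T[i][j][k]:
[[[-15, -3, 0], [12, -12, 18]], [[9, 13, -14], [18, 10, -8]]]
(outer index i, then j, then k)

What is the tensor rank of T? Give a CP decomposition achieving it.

rank(T) = 2

Lower bound: the mode-1 unfolding of T (rows indexed by i, columns by (j,k) = (0,0), (0,1), (0,2), (1,0), (1,1), (1,2)) is [[-15, -3, 0, 12, -12, 18], [9, 13, -14, 18, 10, -8]].
There the 2×2 minor on rows i ∈ {0, 1}, columns (j,k) ∈ {(0,0), (0,1)} is det [[-15, -3], [9, 13]] = -168 ≠ 0, so this unfolding has rank ≥ 2; CP rank is at least every unfolding rank, so rank(T) ≥ 2. (This is only a lower bound: in general the CP rank may exceed every unfolding rank, so we still need to exhibit 2 rank-1 terms summing to T.)
Upper bound — finding two terms. Write S_k = T[:,:,k] for the frontal slices: S₀ = [[-15, 12], [9, 18]], S₁ = [[-3, -12], [13, 10]], S₂ = [[0, 18], [-14, -8]].
If T = a₁ (x) b₁ (x) c₁ + a₂ (x) b₂ (x) c₂ then each S_k = c₁[k]·a₁b₁ᵀ + c₂[k]·a₂b₂ᵀ. S₀ and S₁ are linearly independent, so a₁b₁ᵀ and a₂b₂ᵀ must span the same plane of matrices: they are the rank-1 matrices of the form x·S₀ + y·S₁.
det(x·S₀ + y·S₁) is −378·x² − 252·xy + 126·y² = (-126)·(3·x − y)(x + y), vanishing at (x:y) = (1:3) and (1:-1).
M₁ = S₀ + 3·S₁ = [[-24, -24], [48, 48]] = (-24)·(1, -2)(1, 1)ᵀ and M₂ = S₀ − S₁ = [[-12, 24], [-4, 8]] = (-4)·(3, 1)(1, -2)ᵀ, so take a₁ = (1, -2), b₁ = (1, 1), a₂ = (3, 1), b₂ = (1, -2).
Each slice is an integer combination of E₁ = a₁b₁ᵀ and E₂ = a₂b₂ᵀ: S₀ = −6·E₁ − 3·E₂, S₁ = −6·E₁ + E₂, S₂ = 6·E₁ − 2·E₂; reading off coefficients, c₁ = (-6, -6, 6) and c₂ = (-3, 1, -2).
Hence T = (1, -2) (x) (1, 1) (x) (-6, -6, 6) + (3, 1) (x) (1, -2) (x) (-3, 1, -2), so rank(T) ≤ 2.
These bounds meet, so rank(T) = 2.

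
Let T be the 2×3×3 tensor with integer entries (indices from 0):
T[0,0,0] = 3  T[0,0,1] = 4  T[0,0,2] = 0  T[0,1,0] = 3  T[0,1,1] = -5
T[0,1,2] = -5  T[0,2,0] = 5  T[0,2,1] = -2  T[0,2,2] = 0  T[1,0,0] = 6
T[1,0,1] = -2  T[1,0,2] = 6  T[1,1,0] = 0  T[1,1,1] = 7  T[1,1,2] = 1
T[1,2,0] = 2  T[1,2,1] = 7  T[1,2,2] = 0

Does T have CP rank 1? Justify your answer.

The mode-3 unfolding of T (rows indexed by k, columns by (i,j) = (0,0), (0,1), (0,2), (1,0), (1,1), (1,2)) is [[3, 3, 5, 6, 0, 2], [4, -5, -2, -2, 7, 7], [0, -5, 0, 6, 1, 0]].
There the 3×3 minor on rows k ∈ {0, 1, 2}, columns (i,j) ∈ {(0,0), (0,1), (0,2)} is det [[3, 3, 5], [4, -5, -2], [0, -5, 0]] = -130 ≠ 0, so this unfolding has rank ≥ 3; CP rank is at least every unfolding rank, so rank(T) ≥ 3.
In particular rank(T) ≥ 3 > 1, so T is not rank-1.

No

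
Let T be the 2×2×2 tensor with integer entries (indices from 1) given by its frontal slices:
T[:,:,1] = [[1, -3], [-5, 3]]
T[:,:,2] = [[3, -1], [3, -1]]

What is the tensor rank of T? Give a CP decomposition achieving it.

rank(T) = 2

Lower bound: the mode-1 unfolding of T (rows indexed by i, columns by (j,k) = (1,1), (1,2), (2,1), (2,2)) is [[1, 3, -3, -1], [-5, 3, 3, -1]].
There the 2×2 minor on rows i ∈ {1, 2}, columns (j,k) ∈ {(1,1), (1,2)} is det [[1, 3], [-5, 3]] = 18 ≠ 0, so this unfolding has rank ≥ 2; CP rank is at least every unfolding rank, so rank(T) ≥ 2. (This is only a lower bound: in general the CP rank may exceed every unfolding rank, so we still need to exhibit 2 rank-1 terms summing to T.)
Upper bound — finding two terms. Write S_k = T[:,:,k] for the frontal slices: S₁ = [[1, -3], [-5, 3]], S₂ = [[3, -1], [3, -1]].
If T = a₁ ⊗ b₁ ⊗ c₁ + a₂ ⊗ b₂ ⊗ c₂ then each S_k = c₁[k]·a₁b₁ᵀ + c₂[k]·a₂b₂ᵀ. S₁ and S₂ are linearly independent, so a₁b₁ᵀ and a₂b₂ᵀ must span the same plane of matrices: they are the rank-1 matrices of the form x·S₁ + y·S₂.
det(x·S₁ + y·S₂) is −12·x² + 12·xy = (-12)·(x − y)(x), vanishing at (x:y) = (1:1) and (0:1).
M₁ = S₁ + S₂ = [[4, -4], [-2, 2]] = 2·(2, -1)(1, -1)ᵀ and M₂ = S₂ = [[3, -1], [3, -1]] = (1, 1)(3, -1)ᵀ, so take a₁ = (2, -1), b₁ = (1, -1), a₂ = (1, 1), b₂ = (3, -1).
Each slice is an integer combination of E₁ = a₁b₁ᵀ and E₂ = a₂b₂ᵀ: S₁ = 2·E₁ − E₂, S₂ = E₂; reading off coefficients, c₁ = (2, 0) and c₂ = (-1, 1).
Hence T = (2, -1) ⊗ (1, -1) ⊗ (2, 0) + (1, 1) ⊗ (3, -1) ⊗ (-1, 1), so rank(T) ≤ 2.
These bounds meet, so rank(T) = 2.
Check entry T[2,2,2] = -1: (-1)·(-1)·(0) + (1)·(-1)·(1) = -1.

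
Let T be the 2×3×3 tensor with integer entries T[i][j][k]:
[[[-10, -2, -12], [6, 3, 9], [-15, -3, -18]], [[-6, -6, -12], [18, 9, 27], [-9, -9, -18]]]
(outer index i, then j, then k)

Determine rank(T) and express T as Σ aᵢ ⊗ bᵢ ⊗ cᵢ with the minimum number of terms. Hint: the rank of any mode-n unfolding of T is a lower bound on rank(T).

rank(T) = 2

Lower bound: the mode-3 unfolding of T (rows indexed by k, columns by (i,j) = (0,0), (0,1), (0,2), (1,0), (1,1), (1,2)) is [[-10, 6, -15, -6, 18, -9], [-2, 3, -3, -6, 9, -9], [-12, 9, -18, -12, 27, -18]].
There the 2×2 minor on rows k ∈ {0, 1}, columns (i,j) ∈ {(0,0), (0,1)} is det [[-10, 6], [-2, 3]] = -18 ≠ 0, so this unfolding has rank ≥ 2; CP rank is at least every unfolding rank, so rank(T) ≥ 2. (Unfolding ranks only ever bound the CP rank from below — rank(T) can be strictly larger than all of them — so the matching upper bound has to come from an explicit 2-term decomposition.)
Upper bound — finding two terms. Write S_k = T[:,:,k] for the frontal slices: S₀ = [[-10, 6, -15], [-6, 18, -9]], S₁ = [[-2, 3, -3], [-6, 9, -9]], S₂ = [[-12, 9, -18], [-12, 27, -18]].
If T = a₁ ⊗ b₁ ⊗ c₁ + a₂ ⊗ b₂ ⊗ c₂ then each S_k = c₁[k]·a₁b₁ᵀ + c₂[k]·a₂b₂ᵀ. S₀ and S₁ are linearly independent, so a₁b₁ᵀ and a₂b₂ᵀ must span the same plane of matrices: they are the rank-1 matrices of the form x·S₀ + y·S₁.
The 2×2 minor of x·S₀ + y·S₁ on rows {0,1}, columns {0,1} is −144·x² − 72·xy = (-72)·(2·x + y)(x), vanishing at (x:y) = (1:-2) and (0:1).
M₁ = S₀ − 2·S₁ = [[-6, 0, -9], [6, 0, 9]] = (-3)·[1, -1][2, 0, 3]ᵀ and M₂ = S₁ = [[-2, 3, -3], [-6, 9, -9]] = −[1, 3][2, -3, 3]ᵀ, so take a₁ = [1, -1], b₁ = [2, 0, 3], a₂ = [1, 3], b₂ = [2, -3, 3].
Each slice is an integer combination of E₁ = a₁b₁ᵀ and E₂ = a₂b₂ᵀ: S₀ = −3·E₁ − 2·E₂, S₁ = −E₂, S₂ = −3·E₁ − 3·E₂; reading off coefficients, c₁ = [-3, 0, -3] and c₂ = [-2, -1, -3].
Hence T = [1, -1] ⊗ [2, 0, 3] ⊗ [-3, 0, -3] + [1, 3] ⊗ [2, -3, 3] ⊗ [-2, -1, -3], so rank(T) ≤ 2.
These bounds meet, so rank(T) = 2.
Check entry T[1,1,0] = 18: (-1)·(0)·(-3) + (3)·(-3)·(-2) = 18.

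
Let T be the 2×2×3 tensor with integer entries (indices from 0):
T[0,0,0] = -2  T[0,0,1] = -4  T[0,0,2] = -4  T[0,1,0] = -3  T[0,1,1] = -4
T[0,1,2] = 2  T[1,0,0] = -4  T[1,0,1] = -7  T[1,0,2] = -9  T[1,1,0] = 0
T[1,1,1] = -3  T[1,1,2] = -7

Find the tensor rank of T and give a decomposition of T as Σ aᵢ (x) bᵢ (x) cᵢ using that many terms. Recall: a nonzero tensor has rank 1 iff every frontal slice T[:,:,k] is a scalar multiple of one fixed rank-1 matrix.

Lower bound: in the mode-3 unfolding of T (rows indexed by k, columns by (i,j)) the 3×3 minor on rows k ∈ {0, 1, 2}, columns (i,j) ∈ {(0,0), (0,1), (1,0)} is det [[-2, -3, -4], [-4, -4, -7], [-4, 2, -9]] = 20 ≠ 0, so that unfolding has rank ≥ 3 and hence rank(T) ≥ 3 (CP rank is at least every unfolding rank, though it can be larger).
Upper bound: T is a sum of 3 rank-1 terms, T = [0, 1] (x) [1, -1] (x) [0, 1, -1] + [1, -1] (x) [0, 1] (x) [-2, -2, 4] + [1, 2] (x) [2, 1] (x) [-1, -2, -2] (written with every a and b primitive with positive leading entry and the scale carried by c; CP decompositions are not unique, and this one is verified by expanding entrywise), so rank(T) ≤ 3.
These bounds meet, so rank(T) = 3.

rank(T) = 3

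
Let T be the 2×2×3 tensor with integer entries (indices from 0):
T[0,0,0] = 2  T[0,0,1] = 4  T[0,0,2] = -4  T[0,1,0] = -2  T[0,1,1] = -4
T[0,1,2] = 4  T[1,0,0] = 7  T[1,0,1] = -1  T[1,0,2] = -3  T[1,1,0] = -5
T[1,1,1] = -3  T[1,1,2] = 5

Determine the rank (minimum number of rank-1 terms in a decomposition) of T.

Lower bound: in the mode-3 unfolding of T (rows indexed by k, columns by (i,j)) the 3×3 minor on rows k ∈ {0, 1, 2}, columns (i,j) ∈ {(0,0), (1,0), (1,1)} is det [[2, 7, -5], [4, -1, -3], [-4, -3, 5]] = -4 ≠ 0, so that unfolding has rank ≥ 3 and hence rank(T) ≥ 3 (CP rank is at least every unfolding rank, though it can be larger).
Upper bound: T is a sum of 3 rank-1 terms, T = [0, 1] ⊗ [1, -1] ⊗ [-1, -1, 1] + [0, 1] ⊗ [2, -1] ⊗ [2, -4, 2] + [1, 2] ⊗ [1, -1] ⊗ [2, 4, -4] (written with every a and b primitive with positive leading entry and the scale carried by c; CP decompositions are not unique, and this one is verified by expanding entrywise), so rank(T) ≤ 3.
These bounds meet, so rank(T) = 3.

3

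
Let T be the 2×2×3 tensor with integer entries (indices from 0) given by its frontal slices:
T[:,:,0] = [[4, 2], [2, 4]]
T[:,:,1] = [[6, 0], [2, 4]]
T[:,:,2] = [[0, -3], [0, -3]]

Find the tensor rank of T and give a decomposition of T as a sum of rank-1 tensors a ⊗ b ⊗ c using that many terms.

rank(T) = 3

Lower bound: the mode-3 unfolding of T (rows indexed by k, columns by (i,j) = (0,0), (0,1), (1,0), (1,1)) is [[4, 2, 2, 4], [6, 0, 2, 4], [0, -3, 0, -3]].
There the 3×3 minor on rows k ∈ {0, 1, 2}, columns (i,j) ∈ {(0,0), (0,1), (1,0)} is det [[4, 2, 2], [6, 0, 2], [0, -3, 0]] = -12 ≠ 0, so this unfolding has rank ≥ 3; CP rank is at least every unfolding rank, so rank(T) ≥ 3. (Flattening ranks never certify an upper bound on CP rank; for that we must actually write T with 3 rank-1 terms.)
Upper bound: T is a sum of 3 rank-1 terms, T = (1, 0) ⊗ (1, -1) ⊗ (2, 4, 0) + (1, 1) ⊗ (1, -1) ⊗ (0, 0, 1) + (1, 1) ⊗ (1, 2) ⊗ (2, 2, -1) (written with every a and b primitive with positive leading entry and the scale carried by c; CP decompositions are not unique, and this one is verified by expanding entrywise), so rank(T) ≤ 3.
These bounds meet, so rank(T) = 3.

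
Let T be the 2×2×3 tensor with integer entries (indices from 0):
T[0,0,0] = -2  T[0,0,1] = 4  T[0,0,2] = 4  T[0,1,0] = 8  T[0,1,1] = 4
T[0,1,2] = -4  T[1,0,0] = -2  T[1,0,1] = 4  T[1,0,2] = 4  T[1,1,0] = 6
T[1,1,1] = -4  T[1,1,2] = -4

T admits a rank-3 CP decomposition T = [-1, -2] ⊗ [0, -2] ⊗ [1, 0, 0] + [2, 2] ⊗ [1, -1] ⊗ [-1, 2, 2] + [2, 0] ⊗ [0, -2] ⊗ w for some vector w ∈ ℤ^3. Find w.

w = [-1, -2, 0]

Subtract the known terms from T to get the rank-1 residual R = [2, 0] ⊗ [0, -2] ⊗ w, so R[i,j,k] = a[i]·b[j]·w[k]. Pick indices with nonzero a[0]·b[1] = (2)·(-2) = -4. Only the fibre through (0,1,·) is needed: R[0,1,:] = T[0,1,:] − Σₗ aₗ[0]bₗ[1]cₗ = [8, 4, -4] − (-1)·(-2)·[1, 0, 0] − (2)·(-1)·[-1, 2, 2] = [4, 8, 0]. Then w[k] = R[0,1,k] / -4 for each k, giving w = [4, 8, 0] / -4 = [-1, -2, 0].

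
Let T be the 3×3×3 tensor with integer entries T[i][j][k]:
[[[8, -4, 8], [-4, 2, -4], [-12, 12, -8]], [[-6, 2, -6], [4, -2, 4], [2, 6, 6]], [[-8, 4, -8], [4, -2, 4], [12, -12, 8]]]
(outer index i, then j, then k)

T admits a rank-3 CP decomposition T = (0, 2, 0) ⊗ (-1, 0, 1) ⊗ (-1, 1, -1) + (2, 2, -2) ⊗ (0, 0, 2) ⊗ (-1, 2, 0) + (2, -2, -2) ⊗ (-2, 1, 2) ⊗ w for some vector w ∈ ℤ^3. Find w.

Subtract the known terms from T to get the rank-1 residual R = (2, -2, -2) ⊗ (-2, 1, 2) ⊗ w, so R[i,j,k] = a[i]·b[j]·w[k]. Pick indices with nonzero a[0]·b[0] = (2)·(-2) = -4. Only the fibre through (0,0,·) is needed: R[0,0,:] = T[0,0,:] − Σₗ aₗ[0]bₗ[0]cₗ = [8, -4, 8] − (0)·(-1)·(-1, 1, -1) − (2)·(0)·(-1, 2, 0) = [8, -4, 8]. Then w[k] = R[0,0,k] / -4 for each k, giving w = [8, -4, 8] / -4 = (-2, 1, -2).

w = (-2, 1, -2)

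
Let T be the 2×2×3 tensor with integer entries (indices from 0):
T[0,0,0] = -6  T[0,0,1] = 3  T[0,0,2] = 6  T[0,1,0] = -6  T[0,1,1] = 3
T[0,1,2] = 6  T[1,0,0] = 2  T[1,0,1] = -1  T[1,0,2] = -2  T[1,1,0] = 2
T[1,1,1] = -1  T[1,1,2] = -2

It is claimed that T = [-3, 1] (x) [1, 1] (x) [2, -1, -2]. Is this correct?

Reconstruct entrywise from the claimed factors. For example, T[0,1,1] = 3 and Σₗ aₗ[0]bₗ[1]cₗ[1] = (-3)·(1)·(-1) = 3; checking all 12 entries, every one matches. The claim holds.

Yes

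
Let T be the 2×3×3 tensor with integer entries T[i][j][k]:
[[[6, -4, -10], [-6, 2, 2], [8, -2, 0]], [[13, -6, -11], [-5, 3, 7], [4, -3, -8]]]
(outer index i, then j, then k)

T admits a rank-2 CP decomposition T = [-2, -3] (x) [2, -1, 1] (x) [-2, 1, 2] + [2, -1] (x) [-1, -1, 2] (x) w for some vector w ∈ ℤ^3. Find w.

w = [1, 0, 1]

Subtract the known terms from T to get the rank-1 residual R = [2, -1] (x) [-1, -1, 2] (x) w, so R[i,j,k] = a[i]·b[j]·w[k]. Pick indices with nonzero a[0]·b[0] = (2)·(-1) = -2. Only the fibre through (0,0,·) is needed: R[0,0,:] = T[0,0,:] − Σₗ aₗ[0]bₗ[0]cₗ = [6, -4, -10] − (-2)·(2)·[-2, 1, 2] = [-2, 0, -2]. Then w[k] = R[0,0,k] / -2 for each k, giving w = [-2, 0, -2] / -2 = [1, 0, 1].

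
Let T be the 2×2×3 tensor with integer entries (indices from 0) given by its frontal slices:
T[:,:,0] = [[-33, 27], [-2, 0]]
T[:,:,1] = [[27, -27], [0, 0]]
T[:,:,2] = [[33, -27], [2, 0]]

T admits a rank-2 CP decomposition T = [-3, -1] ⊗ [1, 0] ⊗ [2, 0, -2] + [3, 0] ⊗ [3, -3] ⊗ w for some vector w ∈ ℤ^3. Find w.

Subtract the known terms from T to get the rank-1 residual R = [3, 0] ⊗ [3, -3] ⊗ w, so R[i,j,k] = a[i]·b[j]·w[k]. Pick indices with nonzero a[0]·b[0] = (3)·(3) = 9. Only the fibre through (0,0,·) is needed: R[0,0,:] = T[0,0,:] − Σₗ aₗ[0]bₗ[0]cₗ = [-33, 27, 33] − (-3)·(1)·[2, 0, -2] = [-27, 27, 27]. Then w[k] = R[0,0,k] / 9 for each k, giving w = [-27, 27, 27] / 9 = [-3, 3, 3].

w = [-3, 3, 3]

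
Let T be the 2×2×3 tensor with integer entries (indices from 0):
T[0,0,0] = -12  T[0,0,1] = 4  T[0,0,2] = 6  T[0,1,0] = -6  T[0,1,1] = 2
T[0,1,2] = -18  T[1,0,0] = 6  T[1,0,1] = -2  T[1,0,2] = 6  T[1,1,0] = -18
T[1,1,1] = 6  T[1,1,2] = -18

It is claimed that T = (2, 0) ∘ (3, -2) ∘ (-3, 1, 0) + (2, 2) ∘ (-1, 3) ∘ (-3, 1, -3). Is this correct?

Reconstruct entrywise from the claimed factors. For example, T[0,0,0] = -12 and Σₗ aₗ[0]bₗ[0]cₗ[0] = (2)·(3)·(-3) + (2)·(-1)·(-3) = -12; checking all 12 entries, every one matches. The claim holds.

Yes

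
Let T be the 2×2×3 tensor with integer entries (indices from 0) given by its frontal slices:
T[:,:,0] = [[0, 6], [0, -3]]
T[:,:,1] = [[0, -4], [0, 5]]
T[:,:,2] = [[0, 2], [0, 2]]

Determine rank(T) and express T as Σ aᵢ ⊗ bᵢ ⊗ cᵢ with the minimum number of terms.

Lower bound: in the mode-1 unfolding of T (rows indexed by i, columns by (j,k)) the 2×2 minor on rows i ∈ {0, 1}, columns (j,k) ∈ {(1,0), (1,1)} is det [[6, -4], [-3, 5]] = 18 ≠ 0, so that unfolding has rank ≥ 2 and hence rank(T) ≥ 2 (CP rank is at least every unfolding rank, though it can be larger).
Upper bound: T[:,j,:] = b[j]·M for every slice, with b = (0, 1) and M = [[6, -4, 2], [-3, 5, 2]] (rows i, columns k).
Splitting M by its rows (i = 0, 1), M = (1, 0)(6, -4, 2)ᵀ + (0, 1)(-3, 5, 2)ᵀ.
Hence T = (1, 0) ⊗ (0, 1) ⊗ (6, -4, 2) + (0, 1) ⊗ (0, 1) ⊗ (-3, 5, 2), so rank(T) ≤ 2.
These bounds meet, so rank(T) = 2.

rank(T) = 2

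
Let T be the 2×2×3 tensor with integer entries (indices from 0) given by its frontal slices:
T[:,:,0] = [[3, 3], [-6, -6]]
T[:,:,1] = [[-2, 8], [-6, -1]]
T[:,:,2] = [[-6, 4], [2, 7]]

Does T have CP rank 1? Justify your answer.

The mode-2 unfolding of T (rows indexed by j, columns by (i,k) = (0,0), (0,1), (0,2), (1,0), (1,1), (1,2)) is [[3, -2, -6, -6, -6, 2], [3, 8, 4, -6, -1, 7]].
There the 2×2 minor on rows j ∈ {0, 1}, columns (i,k) ∈ {(0,0), (0,1)} is det [[3, -2], [3, 8]] = 30 ≠ 0, so this unfolding has rank ≥ 2; CP rank is at least every unfolding rank, so rank(T) ≥ 2.
In particular rank(T) ≥ 2 > 1, so T is not rank-1.

No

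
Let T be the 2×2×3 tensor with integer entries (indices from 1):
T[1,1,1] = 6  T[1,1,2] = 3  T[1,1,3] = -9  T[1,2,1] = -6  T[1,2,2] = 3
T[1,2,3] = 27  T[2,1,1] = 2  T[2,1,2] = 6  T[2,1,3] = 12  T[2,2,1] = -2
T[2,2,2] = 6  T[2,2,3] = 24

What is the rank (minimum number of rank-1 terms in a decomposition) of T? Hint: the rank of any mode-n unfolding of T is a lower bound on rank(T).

2

Lower bound: in the mode-3 unfolding of T (rows indexed by k, columns by (i,j)) the 2×2 minor on rows k ∈ {1, 2}, columns (i,j) ∈ {(1,1), (1,2)} is det [[6, -6], [3, 3]] = 36 ≠ 0, so that unfolding has rank ≥ 2 and hence rank(T) ≥ 2 (CP rank is at least every unfolding rank, though it can be larger).
Upper bound: with S_k = T[:,:,k], the two rank-1 terms a₁b₁ᵀ, a₂b₂ᵀ are the rank-1 members of the pencil x·S₁ + y·S₂.
det(x·S₁ + y·S₂) is 60·xy = 60·(y)(x), vanishing at (x:y) = (1:0) and (0:1).
M₁ = S₁ = [[6, -6], [2, -2]] = 2·(3, 1)(1, -1)ᵀ and M₂ = S₂ = [[3, 3], [6, 6]] = 3·(1, 2)(1, 1)ᵀ, so take a₁ = (3, 1), b₁ = (1, -1), a₂ = (1, 2), b₂ = (1, 1).
Each slice is an integer combination of E₁ = a₁b₁ᵀ and E₂ = a₂b₂ᵀ: S₁ = 2·E₁, S₂ = 3·E₂, S₃ = −6·E₁ + 9·E₂; reading off coefficients, c₁ = (2, 0, -6) and c₂ = (0, 3, 9).
Hence T = (3, 1) ⊗ (1, -1) ⊗ (2, 0, -6) + (1, 2) ⊗ (1, 1) ⊗ (0, 3, 9), so rank(T) ≤ 2.
These bounds meet, so rank(T) = 2.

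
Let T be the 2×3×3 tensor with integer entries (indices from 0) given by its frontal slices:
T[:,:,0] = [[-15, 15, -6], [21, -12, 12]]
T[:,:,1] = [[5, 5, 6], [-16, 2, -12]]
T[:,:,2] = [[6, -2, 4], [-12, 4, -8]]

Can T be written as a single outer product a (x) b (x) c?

No

The mode-1 unfolding of T (rows indexed by i, columns by (j,k) = (0,0), (0,1), (0,2), (1,0), (1,1), (1,2), (2,0), (2,1), (2,2)) is [[-15, 5, 6, 15, 5, -2, -6, 6, 4], [21, -16, -12, -12, 2, 4, 12, -12, -8]].
There the 2×2 minor on rows i ∈ {0, 1}, columns (j,k) ∈ {(0,0), (0,1)} is det [[-15, 5], [21, -16]] = 135 ≠ 0, so this unfolding has rank ≥ 2; CP rank is at least every unfolding rank, so rank(T) ≥ 2.
In particular rank(T) ≥ 2 > 1, so T is not rank-1.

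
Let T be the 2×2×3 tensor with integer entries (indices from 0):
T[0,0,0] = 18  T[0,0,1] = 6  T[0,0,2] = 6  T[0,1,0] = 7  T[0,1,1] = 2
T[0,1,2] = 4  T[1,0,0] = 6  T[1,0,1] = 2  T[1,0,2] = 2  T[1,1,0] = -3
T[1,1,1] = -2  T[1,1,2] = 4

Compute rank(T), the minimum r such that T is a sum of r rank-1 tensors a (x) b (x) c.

Lower bound: the mode-3 unfolding of T (rows indexed by k, columns by (i,j) = (0,0), (0,1), (1,0), (1,1)) is [[18, 7, 6, -3], [6, 2, 2, -2], [6, 4, 2, 4]].
There the 2×2 minor on rows k ∈ {0, 1}, columns (i,j) ∈ {(0,0), (0,1)} is det [[18, 7], [6, 2]] = -6 ≠ 0, so this unfolding has rank ≥ 2; CP rank is at least every unfolding rank, so rank(T) ≥ 2. (Flattening ranks never certify an upper bound on CP rank; for that we must actually write T with 2 rank-1 terms.)
Upper bound — finding two terms. Write S_k = T[:,:,k] for the frontal slices: S₀ = [[18, 7], [6, -3]], S₁ = [[6, 2], [2, -2]], S₂ = [[6, 4], [2, 4]].
If T = a₁ (x) b₁ (x) c₁ + a₂ (x) b₂ (x) c₂ then each S_k = c₁[k]·a₁b₁ᵀ + c₂[k]·a₂b₂ᵀ. S₀ and S₁ are linearly independent, so a₁b₁ᵀ and a₂b₂ᵀ must span the same plane of matrices: they are the rank-1 matrices of the form x·S₀ + y·S₁.
det(x·S₀ + y·S₁) is −96·x² − 80·xy − 16·y² = (-16)·(2·x + y)(3·x + y), vanishing at (x:y) = (1:-2) and (1:-3).
M₁ = S₀ − 2·S₁ = [[6, 3], [2, 1]] = [3, 1][2, 1]ᵀ and M₂ = S₀ − 3·S₁ = [[0, 1], [0, 3]] = [1, 3][0, 1]ᵀ, so take a₁ = [3, 1], b₁ = [2, 1], a₂ = [1, 3], b₂ = [0, 1].
Each slice is an integer combination of E₁ = a₁b₁ᵀ and E₂ = a₂b₂ᵀ: S₀ = 3·E₁ − 2·E₂, S₁ = E₁ − E₂, S₂ = E₁ + E₂; reading off coefficients, c₁ = [3, 1, 1] and c₂ = [-2, -1, 1].
Hence T = [3, 1] (x) [2, 1] (x) [3, 1, 1] + [1, 3] (x) [0, 1] (x) [-2, -1, 1], so rank(T) ≤ 2.
These bounds meet, so rank(T) = 2.
Check entry T[0,1,0] = 7: (3)·(1)·(3) + (1)·(1)·(-2) = 7.

2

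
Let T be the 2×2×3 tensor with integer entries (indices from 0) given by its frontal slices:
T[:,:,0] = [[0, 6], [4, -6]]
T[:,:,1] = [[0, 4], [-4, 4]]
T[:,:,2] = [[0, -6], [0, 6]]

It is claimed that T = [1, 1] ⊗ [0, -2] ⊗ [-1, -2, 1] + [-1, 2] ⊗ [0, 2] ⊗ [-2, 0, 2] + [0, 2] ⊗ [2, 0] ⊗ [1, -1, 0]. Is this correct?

Yes

Reconstruct entrywise from the claimed factors. For example, T[0,0,1] = 0 and Σₗ aₗ[0]bₗ[0]cₗ[1] = (1)·(0)·(-2) + (-1)·(0)·(0) + (0)·(2)·(-1) = 0; checking all 12 entries, every one matches. The claim holds.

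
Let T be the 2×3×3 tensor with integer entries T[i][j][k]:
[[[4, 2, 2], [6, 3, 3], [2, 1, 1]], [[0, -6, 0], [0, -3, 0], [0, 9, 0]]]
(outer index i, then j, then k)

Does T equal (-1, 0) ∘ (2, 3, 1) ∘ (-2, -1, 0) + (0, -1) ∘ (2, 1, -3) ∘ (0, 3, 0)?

No

Reconstruct entry (0,0,2) from the claimed factors: Σₗ aₗ[0]bₗ[0]cₗ[2] = (-1)·(2)·(0) + (0)·(2)·(0) = 0, but T[0,0,2] = 2. The claim is false.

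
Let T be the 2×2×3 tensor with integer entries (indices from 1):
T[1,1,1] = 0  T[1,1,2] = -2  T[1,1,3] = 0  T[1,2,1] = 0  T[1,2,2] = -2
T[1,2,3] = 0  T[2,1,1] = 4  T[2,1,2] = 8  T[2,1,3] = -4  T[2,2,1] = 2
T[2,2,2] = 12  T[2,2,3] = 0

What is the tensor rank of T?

Lower bound: in the mode-3 unfolding of T (rows indexed by k, columns by (i,j)) the 3×3 minor on rows k ∈ {1, 2, 3}, columns (i,j) ∈ {(1,1), (2,1), (2,2)} is det [[0, 4, 2], [-2, 8, 12], [0, -4, 0]] = 16 ≠ 0, so that unfolding has rank ≥ 3 and hence rank(T) ≥ 3 (CP rank is at least every unfolding rank, though it can be larger).
Upper bound: T is a sum of 3 rank-1 terms, T = [0, 1] ⊗ [0, 1] ⊗ [-2, 4, 4] + [0, 1] ⊗ [1, 1] ⊗ [4, 4, -4] + [1, -2] ⊗ [1, 1] ⊗ [0, -2, 0] (one valid choice — decompositions are not unique — normalised so each a, b is primitive with positive first nonzero entry; check it by expanding all entries), so rank(T) ≤ 3.
These bounds meet, so rank(T) = 3.

3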